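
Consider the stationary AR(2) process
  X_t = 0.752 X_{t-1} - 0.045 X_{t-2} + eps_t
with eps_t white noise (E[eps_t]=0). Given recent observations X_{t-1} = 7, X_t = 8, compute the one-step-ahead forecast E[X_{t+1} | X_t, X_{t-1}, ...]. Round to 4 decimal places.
E[X_{t+1} \mid \mathcal F_t] = 5.7010

For an AR(p) model X_t = c + sum_i phi_i X_{t-i} + eps_t, the
one-step-ahead conditional mean is
  E[X_{t+1} | X_t, ...] = c + sum_i phi_i X_{t+1-i}.
Substitute known values:
  E[X_{t+1} | ...] = (0.752) * (8) + (-0.045) * (7)
                   = 5.7010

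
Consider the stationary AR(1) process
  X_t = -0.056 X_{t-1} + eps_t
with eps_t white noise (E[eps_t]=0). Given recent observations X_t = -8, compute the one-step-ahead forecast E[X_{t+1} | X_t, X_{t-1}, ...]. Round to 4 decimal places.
E[X_{t+1} \mid \mathcal F_t] = 0.4480

For an AR(p) model X_t = c + sum_i phi_i X_{t-i} + eps_t, the
one-step-ahead conditional mean is
  E[X_{t+1} | X_t, ...] = c + sum_i phi_i X_{t+1-i}.
Substitute known values:
  E[X_{t+1} | ...] = (-0.056) * (-8)
                   = 0.4480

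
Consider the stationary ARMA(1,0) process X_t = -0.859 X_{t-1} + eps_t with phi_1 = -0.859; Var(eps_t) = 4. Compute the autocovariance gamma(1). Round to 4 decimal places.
\gamma(1) = -13.1085

Multiply the model equation by X_{t-k} and take expectations. With theta_0 = psi_0 = 1 and psi_j the MA(infinity) weights, this gives
  gamma(k) - sum_i phi_i gamma(k-i) = c_k,
  c_k = sigma^2 * sum_{j=k..q} theta_j psi_{j-k}   (c_k = 0 for k > q),
using gamma(-m) = gamma(m).
Pure AR (q = 0): c_0 = sigma^2 = 4, c_k = 0 for k >= 1.
Equations for k = 0 and k = 1 (AR order 1):
  gamma(0) = phi_1 gamma(1) + c_0
  gamma(1) = phi_1 gamma(0) + c_1
Substituting the second into the first: gamma(0) (1 - phi_1^2) = c_0 + phi_1 c_1, so
  gamma(0) = c_0 / (1 - phi_1^2) = 4 / (1 - (-0.859)^2) = 4 / 0.262119 = 15.260244.
  gamma(1) = phi_1 gamma(0) = (-0.859)(15.260244) = -13.10855.
Therefore gamma(1) = -13.1085 (to 4 decimal places).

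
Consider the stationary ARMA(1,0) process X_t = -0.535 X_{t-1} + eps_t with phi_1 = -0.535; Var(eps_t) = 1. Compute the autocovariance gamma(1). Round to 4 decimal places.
\gamma(1) = -0.7495

Multiply the model equation by X_{t-k} and take expectations. With theta_0 = psi_0 = 1 and psi_j the MA(infinity) weights, this gives
  gamma(k) - sum_i phi_i gamma(k-i) = c_k,
  c_k = sigma^2 * sum_{j=k..q} theta_j psi_{j-k}   (c_k = 0 for k > q),
using gamma(-m) = gamma(m).
Pure AR (q = 0): c_0 = sigma^2 = 1, c_k = 0 for k >= 1.
Equations for k = 0 and k = 1 (AR order 1):
  gamma(0) = phi_1 gamma(1) + c_0
  gamma(1) = phi_1 gamma(0) + c_1
Substituting the second into the first: gamma(0) (1 - phi_1^2) = c_0 + phi_1 c_1, so
  gamma(0) = c_0 / (1 - phi_1^2) = 1 / (1 - (-0.535)^2) = 1 / 0.713775 = 1.401002.
  gamma(1) = phi_1 gamma(0) = (-0.535)(1.401002) = -0.749536.
Therefore gamma(1) = -0.7495 (to 4 decimal places).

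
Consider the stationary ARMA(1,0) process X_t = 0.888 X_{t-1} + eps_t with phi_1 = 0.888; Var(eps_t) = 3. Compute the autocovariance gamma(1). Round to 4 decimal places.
\gamma(1) = 12.5984

Multiply the model equation by X_{t-k} and take expectations. With theta_0 = psi_0 = 1 and psi_j the MA(infinity) weights, this gives
  gamma(k) - sum_i phi_i gamma(k-i) = c_k,
  c_k = sigma^2 * sum_{j=k..q} theta_j psi_{j-k}   (c_k = 0 for k > q),
using gamma(-m) = gamma(m).
Pure AR (q = 0): c_0 = sigma^2 = 3, c_k = 0 for k >= 1.
Equations for k = 0 and k = 1 (AR order 1):
  gamma(0) = phi_1 gamma(1) + c_0
  gamma(1) = phi_1 gamma(0) + c_1
Substituting the second into the first: gamma(0) (1 - phi_1^2) = c_0 + phi_1 c_1, so
  gamma(0) = c_0 / (1 - phi_1^2) = 3 / (1 - (0.888)^2) = 3 / 0.211456 = 14.187349.
  gamma(1) = phi_1 gamma(0) = (0.888)(14.187349) = 12.598366.
Therefore gamma(1) = 12.5984 (to 4 decimal places).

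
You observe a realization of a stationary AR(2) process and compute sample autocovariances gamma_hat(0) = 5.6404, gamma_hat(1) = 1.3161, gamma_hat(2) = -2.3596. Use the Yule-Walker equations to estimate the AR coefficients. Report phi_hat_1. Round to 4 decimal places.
\hat\phi_{1} = 0.3500

The Yule-Walker equations for an AR(p) process read, in matrix form,
  Gamma_p phi = r_p,   with   (Gamma_p)_{ij} = gamma(|i - j|),
                       (r_p)_i = gamma(i),   i,j = 1..p.
Substitute the sample gammas (Toeplitz matrix and right-hand side of size 2):
  Gamma_p = [[5.6404, 1.3161], [1.3161, 5.6404]]
  r_p     = [1.3161, -2.3596]
Written out:
  5.6404 phi_1 + 1.3161 phi_2 = 1.3161
  1.3161 phi_1 + 5.6404 phi_2 = -2.3596
Solve by Cramer's rule:
  det = gamma(0)^2 - gamma(1)^2 = (5.6404)^2 - (1.3161)^2 = 31.81411216 - 1.73211921 = 30.08199295
  phi_hat_1 = [gamma(1) gamma(0) - gamma(1) gamma(2)] / det = [(1.3161)(5.6404) - (1.3161)(-2.3596)] / 30.08199295 = 10.5288 / 30.08199295 = 0.35
  phi_hat_2 = [gamma(0) gamma(2) - gamma(1)^2] / det = [(5.6404)(-2.3596) - (1.3161)^2] / 30.08199295 = -15.04120705 / 30.08199295 = -0.5
So phi_hat = [0.3500, -0.5000].
Therefore phi_hat_1 = 0.3500.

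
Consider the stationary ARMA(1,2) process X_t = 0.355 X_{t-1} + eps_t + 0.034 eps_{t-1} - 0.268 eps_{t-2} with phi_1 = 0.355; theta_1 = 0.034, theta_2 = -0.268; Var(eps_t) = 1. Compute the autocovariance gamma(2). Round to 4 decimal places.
\gamma(2) = -0.1454

Multiply the model equation by X_{t-k} and take expectations. With theta_0 = psi_0 = 1 and psi_j the MA(infinity) weights, this gives
  gamma(k) - sum_i phi_i gamma(k-i) = c_k,
  c_k = sigma^2 * sum_{j=k..q} theta_j psi_{j-k}   (c_k = 0 for k > q),
using gamma(-m) = gamma(m).
psi-weights needed (psi_j = theta_j + sum_i phi_i psi_{j-i}):
  psi_1 = theta_1 + phi_1 = 0.034 + (0.355) = 0.389
  psi_2 = theta_2 + phi_1 psi_1 = -0.268 + (0.355)(0.389) = -0.129905
Right-hand sides:
  c_0 = sigma^2 (1 + theta_1 psi_1 + theta_2 psi_2) = 1 * (1 + (0.034)(0.389) + (-0.268)(-0.129905)) = 1 * 1.048041 = 1.048041
  c_1 = sigma^2 (theta_1 + theta_2 psi_1) = 1 * (0.034 + (-0.268)(0.389)) = -0.070252
  c_2 = sigma^2 theta_2 = 1 * (-0.268) = -0.268
Equations for k = 0 and k = 1 (AR order 1):
  gamma(0) = phi_1 gamma(1) + c_0
  gamma(1) = phi_1 gamma(0) + c_1
Substituting the second into the first: gamma(0) (1 - phi_1^2) = c_0 + phi_1 c_1, so
  gamma(0) = (c_0 + phi_1 c_1) / (1 - phi_1^2) = (1.048041 + (0.355)(-0.070252)) / (1 - (0.355)^2) = 1.023101 / 0.873975 = 1.17063.
  gamma(1) = phi_1 gamma(0) + c_1 = (0.355)(1.17063) + (-0.070252) = 0.345322.
For k = 2: gamma(2) = phi_1 gamma(1) + c_2
  = (0.355)(0.345322) + (-0.268) = -0.145411.
Therefore gamma(2) = -0.1454 (to 4 decimal places).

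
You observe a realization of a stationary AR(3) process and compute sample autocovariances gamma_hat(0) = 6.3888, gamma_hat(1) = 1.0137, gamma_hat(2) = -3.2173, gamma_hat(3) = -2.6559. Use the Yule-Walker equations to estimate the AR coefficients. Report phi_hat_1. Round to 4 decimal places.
\hat\phi_{1} = 0.0820

The Yule-Walker equations for an AR(p) process read, in matrix form,
  Gamma_p phi = r_p,   with   (Gamma_p)_{ij} = gamma(|i - j|),
                       (r_p)_i = gamma(i),   i,j = 1..p.
Substitute the sample gammas (Toeplitz matrix and right-hand side of size 3):
  Gamma_p = [[6.3888, 1.0137, -3.2173], [1.0137, 6.3888, 1.0137], [-3.2173, 1.0137, 6.3888]]
  r_p     = [1.0137, -3.2173, -2.6559]
Written out (R1..R3):
  (R1) 6.3888 phi_1 + 1.0137 phi_2 - 3.2173 phi_3 = 1.0137
  (R2) 1.0137 phi_1 + 6.3888 phi_2 + 1.0137 phi_3 = -3.2173
  (R3) -3.2173 phi_1 + 1.0137 phi_2 + 6.3888 phi_3 = -2.6559
Gaussian elimination:
  R2 <- R2 - (1.0137/6.3888) R1 = R2 - (0.158668) R1:  6.227958 phi_2 + 1.524184 phi_3 = -3.378142
  R3 <- R3 - (-3.2173/6.3888) R1 = R3 - (-0.503584) R1:  1.524184 phi_2 + 4.768618 phi_3 = -2.145416
  R3 <- R3 - (1.524184/6.227958) R2 = R3 - (0.244732) R2:  4.395601 phi_3 = -1.318675
Back-substitution:
  phi_hat_3 = -1.318675 / 4.395601 = -0.299999
  phi_hat_2 = (-3.378142 - (1.524184)(-0.299999)) / 6.227958 = -0.468996
  phi_hat_1 = (1.0137 - (1.0137)(-0.468996) - (-3.2173)(-0.299999)) / 6.3888 = 0.082008
So phi_hat = [0.0820, -0.4690, -0.3000].
Therefore phi_hat_1 = 0.0820.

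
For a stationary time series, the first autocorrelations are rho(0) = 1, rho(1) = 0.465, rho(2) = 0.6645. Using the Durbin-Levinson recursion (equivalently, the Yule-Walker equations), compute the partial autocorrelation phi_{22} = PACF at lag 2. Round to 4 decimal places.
\phi_{22} = 0.5719

The PACF at lag k is phi_{kk}, the last component of the solution
to the Yule-Walker system G_k phi = r_k where
  (G_k)_{ij} = rho(|i - j|), (r_k)_i = rho(i), i,j = 1..k.
Equivalently, Durbin-Levinson gives phi_{kk} iteratively:
  phi_{11} = rho(1)
  phi_{kk} = [rho(k) - sum_{j=1..k-1} phi_{k-1,j} rho(k-j)]
            / [1 - sum_{j=1..k-1} phi_{k-1,j} rho(j)],
  phi_{k,j} = phi_{k-1,j} - phi_{kk} phi_{k-1,k-j},  j = 1..k-1.
Step k = 1:
  phi_11 = rho(1) = 0.465.
Step k = 2:
  phi_22 = [rho(2) - phi_11 rho(1)] / [1 - phi_11 rho(1)] = [0.6645 - (0.465)(0.465)] / [1 - (0.465)(0.465)]
         = 0.448275 / 0.783775 = 0.5719.
Therefore phi_{22} = 0.5719.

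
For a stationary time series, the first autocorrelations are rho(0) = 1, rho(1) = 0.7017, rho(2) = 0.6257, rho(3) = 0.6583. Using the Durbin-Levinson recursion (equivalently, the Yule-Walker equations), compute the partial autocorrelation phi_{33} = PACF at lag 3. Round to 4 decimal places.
\phi_{33} = 0.3180

The PACF at lag k is phi_{kk}, the last component of the solution
to the Yule-Walker system G_k phi = r_k where
  (G_k)_{ij} = rho(|i - j|), (r_k)_i = rho(i), i,j = 1..k.
Equivalently, Durbin-Levinson gives phi_{kk} iteratively:
  phi_{11} = rho(1)
  phi_{kk} = [rho(k) - sum_{j=1..k-1} phi_{k-1,j} rho(k-j)]
            / [1 - sum_{j=1..k-1} phi_{k-1,j} rho(j)],
  phi_{k,j} = phi_{k-1,j} - phi_{kk} phi_{k-1,k-j},  j = 1..k-1.
Step k = 1:
  phi_11 = rho(1) = 0.7017.
Step k = 2:
  phi_22 = [rho(2) - phi_11 rho(1)] / [1 - phi_11 rho(1)] = [0.6257 - (0.7017)(0.7017)] / [1 - (0.7017)(0.7017)]
         = 0.13331711 / 0.50761711 = 0.262633.
  Update: phi_21 = phi_11 - phi_22 phi_11 = 0.7017 - (0.262633)(0.7017) = 0.51741.
Step k = 3:
  phi_33 = [rho(3) - phi_21 rho(2) - phi_22 rho(1)] / [1 - phi_21 rho(1) - phi_22 rho(2)]
    numerator   = 0.6583 - (0.51741)(0.6257) - (0.262633)(0.7017) = 0.15026667
    denominator = 1 - (0.51741)(0.7017) - (0.262633)(0.6257) = 0.47260361
  phi_33 = 0.15026667 / 0.47260361 = 0.318.
Therefore phi_{33} = 0.3180.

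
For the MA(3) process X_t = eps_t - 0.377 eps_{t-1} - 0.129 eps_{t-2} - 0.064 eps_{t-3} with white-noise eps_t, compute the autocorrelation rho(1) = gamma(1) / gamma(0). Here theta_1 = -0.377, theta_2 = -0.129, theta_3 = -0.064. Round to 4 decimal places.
\rho(1) = -0.2753

For an MA(q) process with theta_0 = 1, the autocovariance is
  gamma(k) = sigma^2 * sum_{i=0..q-k} theta_i * theta_{i+k},
and rho(k) = gamma(k) / gamma(0). Sigma^2 cancels.
  numerator   = (1)*(-0.377) + (-0.377)*(-0.129) + (-0.129)*(-0.064) = -0.320111.
  denominator = (1)^2 + (-0.377)^2 + (-0.129)^2 + (-0.064)^2 = 1.162866.
  rho(1) = -0.320111 / 1.162866 = -0.2753.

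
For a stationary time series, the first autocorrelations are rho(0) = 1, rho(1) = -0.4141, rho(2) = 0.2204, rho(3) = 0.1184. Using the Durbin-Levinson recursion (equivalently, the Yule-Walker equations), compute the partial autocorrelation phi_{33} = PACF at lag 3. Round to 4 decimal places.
\phi_{33} = 0.2770

The PACF at lag k is phi_{kk}, the last component of the solution
to the Yule-Walker system G_k phi = r_k where
  (G_k)_{ij} = rho(|i - j|), (r_k)_i = rho(i), i,j = 1..k.
Equivalently, Durbin-Levinson gives phi_{kk} iteratively:
  phi_{11} = rho(1)
  phi_{kk} = [rho(k) - sum_{j=1..k-1} phi_{k-1,j} rho(k-j)]
            / [1 - sum_{j=1..k-1} phi_{k-1,j} rho(j)],
  phi_{k,j} = phi_{k-1,j} - phi_{kk} phi_{k-1,k-j},  j = 1..k-1.
Step k = 1:
  phi_11 = rho(1) = -0.4141.
Step k = 2:
  phi_22 = [rho(2) - phi_11 rho(1)] / [1 - phi_11 rho(1)] = [0.2204 - (-0.4141)(-0.4141)] / [1 - (-0.4141)(-0.4141)]
         = 0.04892119 / 0.82852119 = 0.059046.
  Update: phi_21 = phi_11 - phi_22 phi_11 = -0.4141 - (0.059046)(-0.4141) = -0.389649.
Step k = 3:
  phi_33 = [rho(3) - phi_21 rho(2) - phi_22 rho(1)] / [1 - phi_21 rho(1) - phi_22 rho(2)]
    numerator   = 0.1184 - (-0.389649)(0.2204) - (0.059046)(-0.4141) = 0.22872973
    denominator = 1 - (-0.389649)(-0.4141) - (0.059046)(0.2204) = 0.82563257
  phi_33 = 0.22872973 / 0.82563257 = 0.277.
Therefore phi_{33} = 0.2770.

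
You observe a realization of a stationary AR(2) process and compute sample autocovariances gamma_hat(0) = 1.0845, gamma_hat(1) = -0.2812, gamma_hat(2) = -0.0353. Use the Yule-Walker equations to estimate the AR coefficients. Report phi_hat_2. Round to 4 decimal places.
\hat\phi_{2} = -0.1070

The Yule-Walker equations for an AR(p) process read, in matrix form,
  Gamma_p phi = r_p,   with   (Gamma_p)_{ij} = gamma(|i - j|),
                       (r_p)_i = gamma(i),   i,j = 1..p.
Substitute the sample gammas (Toeplitz matrix and right-hand side of size 2):
  Gamma_p = [[1.0845, -0.2812], [-0.2812, 1.0845]]
  r_p     = [-0.2812, -0.0353]
Written out:
  1.0845 phi_1 - 0.2812 phi_2 = -0.2812
  -0.2812 phi_1 + 1.0845 phi_2 = -0.0353
Solve by Cramer's rule:
  det = gamma(0)^2 - gamma(1)^2 = (1.0845)^2 - (-0.2812)^2 = 1.17614025 - 0.07907344 = 1.09706681
  phi_hat_1 = [gamma(1) gamma(0) - gamma(1) gamma(2)] / det = [(-0.2812)(1.0845) - (-0.2812)(-0.0353)] / 1.09706681 = -0.31488776 / 1.09706681 = -0.287
  phi_hat_2 = [gamma(0) gamma(2) - gamma(1)^2] / det = [(1.0845)(-0.0353) - (-0.2812)^2] / 1.09706681 = -0.11735629 / 1.09706681 = -0.107
So phi_hat = [-0.2870, -0.1070].
Therefore phi_hat_2 = -0.1070.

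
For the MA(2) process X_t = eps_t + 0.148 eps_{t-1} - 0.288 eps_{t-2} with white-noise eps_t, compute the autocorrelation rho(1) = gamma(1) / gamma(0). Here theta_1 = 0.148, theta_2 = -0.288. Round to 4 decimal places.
\rho(1) = 0.0954

For an MA(q) process with theta_0 = 1, the autocovariance is
  gamma(k) = sigma^2 * sum_{i=0..q-k} theta_i * theta_{i+k},
and rho(k) = gamma(k) / gamma(0). Sigma^2 cancels.
  numerator   = (1)*(0.148) + (0.148)*(-0.288) = 0.105376.
  denominator = (1)^2 + (0.148)^2 + (-0.288)^2 = 1.104848.
  rho(1) = 0.105376 / 1.104848 = 0.0954.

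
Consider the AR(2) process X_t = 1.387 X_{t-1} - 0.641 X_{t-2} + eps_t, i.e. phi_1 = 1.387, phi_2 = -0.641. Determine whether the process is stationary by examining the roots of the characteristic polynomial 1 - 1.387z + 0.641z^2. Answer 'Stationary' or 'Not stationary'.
\text{Stationary}

The AR(p) characteristic polynomial is P(z) = 1 - 1.387z + 0.641z^2.
Stationarity requires all roots to lie outside the unit circle, i.e. |z| > 1 for every root.
Set 1 + (-1.387) z + (0.641) z^2 = 0, i.e. a z^2 + b z + c = 0 with a = 0.641, b = -1.387, c = 1.
Discriminant D = b^2 - 4ac = (-1.387)^2 - 4*(0.641)*1 = 1.923769 - (2.564) = -0.640231.
D < 0, so the roots are the complex-conjugate pair z = (-b +/- i sqrt(-D)) / (2a) = 1.0819 +/- 0.6241i.
For a conjugate pair |z|^2 = z * conj(z) = (product of roots) = c/a = 1/(0.641) = 1.560062, so |z| = sqrt(1.560062) = 1.249 for both roots.
Moduli of all roots: 1.2490, 1.2490.
All moduli strictly greater than 1? Yes.
Verdict: Stationary.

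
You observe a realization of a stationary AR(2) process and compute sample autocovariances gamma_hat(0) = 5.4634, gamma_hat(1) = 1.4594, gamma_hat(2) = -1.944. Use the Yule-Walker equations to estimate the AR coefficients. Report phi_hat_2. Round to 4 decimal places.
\hat\phi_{2} = -0.4600

The Yule-Walker equations for an AR(p) process read, in matrix form,
  Gamma_p phi = r_p,   with   (Gamma_p)_{ij} = gamma(|i - j|),
                       (r_p)_i = gamma(i),   i,j = 1..p.
Substitute the sample gammas (Toeplitz matrix and right-hand side of size 2):
  Gamma_p = [[5.4634, 1.4594], [1.4594, 5.4634]]
  r_p     = [1.4594, -1.944]
Written out:
  5.4634 phi_1 + 1.4594 phi_2 = 1.4594
  1.4594 phi_1 + 5.4634 phi_2 = -1.944
Solve by Cramer's rule:
  det = gamma(0)^2 - gamma(1)^2 = (5.4634)^2 - (1.4594)^2 = 29.84873956 - 2.12984836 = 27.7188912
  phi_hat_1 = [gamma(1) gamma(0) - gamma(1) gamma(2)] / det = [(1.4594)(5.4634) - (1.4594)(-1.944)] / 27.7188912 = 10.81035956 / 27.7188912 = 0.39
  phi_hat_2 = [gamma(0) gamma(2) - gamma(1)^2] / det = [(5.4634)(-1.944) - (1.4594)^2] / 27.7188912 = -12.75069796 / 27.7188912 = -0.46
So phi_hat = [0.3900, -0.4600].
Therefore phi_hat_2 = -0.4600.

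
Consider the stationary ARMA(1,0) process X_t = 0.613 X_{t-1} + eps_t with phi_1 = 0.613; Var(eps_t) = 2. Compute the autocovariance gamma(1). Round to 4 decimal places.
\gamma(1) = 1.9640

Multiply the model equation by X_{t-k} and take expectations. With theta_0 = psi_0 = 1 and psi_j the MA(infinity) weights, this gives
  gamma(k) - sum_i phi_i gamma(k-i) = c_k,
  c_k = sigma^2 * sum_{j=k..q} theta_j psi_{j-k}   (c_k = 0 for k > q),
using gamma(-m) = gamma(m).
Pure AR (q = 0): c_0 = sigma^2 = 2, c_k = 0 for k >= 1.
Equations for k = 0 and k = 1 (AR order 1):
  gamma(0) = phi_1 gamma(1) + c_0
  gamma(1) = phi_1 gamma(0) + c_1
Substituting the second into the first: gamma(0) (1 - phi_1^2) = c_0 + phi_1 c_1, so
  gamma(0) = c_0 / (1 - phi_1^2) = 2 / (1 - (0.613)^2) = 2 / 0.624231 = 3.203942.
  gamma(1) = phi_1 gamma(0) = (0.613)(3.203942) = 1.964017.
Therefore gamma(1) = 1.9640 (to 4 decimal places).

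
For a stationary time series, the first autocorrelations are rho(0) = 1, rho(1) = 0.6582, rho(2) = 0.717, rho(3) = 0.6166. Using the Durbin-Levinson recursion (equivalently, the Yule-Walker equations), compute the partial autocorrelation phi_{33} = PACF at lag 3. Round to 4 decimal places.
\phi_{33} = 0.1210

The PACF at lag k is phi_{kk}, the last component of the solution
to the Yule-Walker system G_k phi = r_k where
  (G_k)_{ij} = rho(|i - j|), (r_k)_i = rho(i), i,j = 1..k.
Equivalently, Durbin-Levinson gives phi_{kk} iteratively:
  phi_{11} = rho(1)
  phi_{kk} = [rho(k) - sum_{j=1..k-1} phi_{k-1,j} rho(k-j)]
            / [1 - sum_{j=1..k-1} phi_{k-1,j} rho(j)],
  phi_{k,j} = phi_{k-1,j} - phi_{kk} phi_{k-1,k-j},  j = 1..k-1.
Step k = 1:
  phi_11 = rho(1) = 0.6582.
Step k = 2:
  phi_22 = [rho(2) - phi_11 rho(1)] / [1 - phi_11 rho(1)] = [0.717 - (0.6582)(0.6582)] / [1 - (0.6582)(0.6582)]
         = 0.28377276 / 0.56677276 = 0.500682.
  Update: phi_21 = phi_11 - phi_22 phi_11 = 0.6582 - (0.500682)(0.6582) = 0.328651.
Step k = 3:
  phi_33 = [rho(3) - phi_21 rho(2) - phi_22 rho(1)] / [1 - phi_21 rho(1) - phi_22 rho(2)]
    numerator   = 0.6166 - (0.328651)(0.717) - (0.500682)(0.6582) = 0.05140832
    denominator = 1 - (0.328651)(0.6582) - (0.500682)(0.717) = 0.42469293
  phi_33 = 0.05140832 / 0.42469293 = 0.121.
Therefore phi_{33} = 0.1210.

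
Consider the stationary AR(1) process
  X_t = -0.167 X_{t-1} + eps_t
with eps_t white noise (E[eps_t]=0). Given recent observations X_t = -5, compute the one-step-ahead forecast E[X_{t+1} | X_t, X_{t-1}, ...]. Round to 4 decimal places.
E[X_{t+1} \mid \mathcal F_t] = 0.8350

For an AR(p) model X_t = c + sum_i phi_i X_{t-i} + eps_t, the
one-step-ahead conditional mean is
  E[X_{t+1} | X_t, ...] = c + sum_i phi_i X_{t+1-i}.
Substitute known values:
  E[X_{t+1} | ...] = (-0.167) * (-5)
                   = 0.8350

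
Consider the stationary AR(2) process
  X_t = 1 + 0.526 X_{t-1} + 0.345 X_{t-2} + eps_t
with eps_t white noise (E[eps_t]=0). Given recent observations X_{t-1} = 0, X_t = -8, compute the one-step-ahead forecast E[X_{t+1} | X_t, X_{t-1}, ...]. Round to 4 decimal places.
E[X_{t+1} \mid \mathcal F_t] = -3.2080

For an AR(p) model X_t = c + sum_i phi_i X_{t-i} + eps_t, the
one-step-ahead conditional mean is
  E[X_{t+1} | X_t, ...] = c + sum_i phi_i X_{t+1-i}.
Substitute known values:
  E[X_{t+1} | ...] = 1 + (0.526) * (-8) + (0.345) * (0)
                   = -3.2080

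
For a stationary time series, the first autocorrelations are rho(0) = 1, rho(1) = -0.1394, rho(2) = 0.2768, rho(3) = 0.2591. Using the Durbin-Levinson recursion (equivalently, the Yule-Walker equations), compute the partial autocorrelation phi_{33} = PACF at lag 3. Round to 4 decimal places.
\phi_{33} = 0.3550

The PACF at lag k is phi_{kk}, the last component of the solution
to the Yule-Walker system G_k phi = r_k where
  (G_k)_{ij} = rho(|i - j|), (r_k)_i = rho(i), i,j = 1..k.
Equivalently, Durbin-Levinson gives phi_{kk} iteratively:
  phi_{11} = rho(1)
  phi_{kk} = [rho(k) - sum_{j=1..k-1} phi_{k-1,j} rho(k-j)]
            / [1 - sum_{j=1..k-1} phi_{k-1,j} rho(j)],
  phi_{k,j} = phi_{k-1,j} - phi_{kk} phi_{k-1,k-j},  j = 1..k-1.
Step k = 1:
  phi_11 = rho(1) = -0.1394.
Step k = 2:
  phi_22 = [rho(2) - phi_11 rho(1)] / [1 - phi_11 rho(1)] = [0.2768 - (-0.1394)(-0.1394)] / [1 - (-0.1394)(-0.1394)]
         = 0.25736764 / 0.98056764 = 0.262468.
  Update: phi_21 = phi_11 - phi_22 phi_11 = -0.1394 - (0.262468)(-0.1394) = -0.102812.
Step k = 3:
  phi_33 = [rho(3) - phi_21 rho(2) - phi_22 rho(1)] / [1 - phi_21 rho(1) - phi_22 rho(2)]
    numerator   = 0.2591 - (-0.102812)(0.2768) - (0.262468)(-0.1394) = 0.32414639
    denominator = 1 - (-0.102812)(-0.1394) - (0.262468)(0.2768) = 0.91301687
  phi_33 = 0.32414639 / 0.91301687 = 0.355.
Therefore phi_{33} = 0.3550.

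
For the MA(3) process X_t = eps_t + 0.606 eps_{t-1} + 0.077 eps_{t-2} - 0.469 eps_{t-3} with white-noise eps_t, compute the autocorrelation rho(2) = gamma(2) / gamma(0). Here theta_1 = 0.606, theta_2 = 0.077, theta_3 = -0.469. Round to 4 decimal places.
\rho(2) = -0.1301

For an MA(q) process with theta_0 = 1, the autocovariance is
  gamma(k) = sigma^2 * sum_{i=0..q-k} theta_i * theta_{i+k},
and rho(k) = gamma(k) / gamma(0). Sigma^2 cancels.
  numerator   = (1)*(0.077) + (0.606)*(-0.469) = -0.207214.
  denominator = (1)^2 + (0.606)^2 + (0.077)^2 + (-0.469)^2 = 1.593126.
  rho(2) = -0.207214 / 1.593126 = -0.1301.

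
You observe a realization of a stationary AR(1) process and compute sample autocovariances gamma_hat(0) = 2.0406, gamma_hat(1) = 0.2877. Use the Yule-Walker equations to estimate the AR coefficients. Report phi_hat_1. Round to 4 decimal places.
\hat\phi_{1} = 0.1410

The Yule-Walker equations for an AR(p) process read, in matrix form,
  Gamma_p phi = r_p,   with   (Gamma_p)_{ij} = gamma(|i - j|),
                       (r_p)_i = gamma(i),   i,j = 1..p.
Substitute the sample gammas (Toeplitz matrix and right-hand side of size 1):
  Gamma_p = [[2.0406]]
  r_p     = [0.2877]
With p = 1 this is the single equation gamma(0) phi_1 = gamma(1):
  phi_hat_1 = gamma(1) / gamma(0) = 0.2877 / 2.0406 = 0.1410.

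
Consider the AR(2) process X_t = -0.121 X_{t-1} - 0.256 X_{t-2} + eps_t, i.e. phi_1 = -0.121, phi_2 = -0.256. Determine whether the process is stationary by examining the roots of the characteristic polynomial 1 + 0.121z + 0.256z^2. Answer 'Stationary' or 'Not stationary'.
\text{Stationary}

The AR(p) characteristic polynomial is P(z) = 1 + 0.121z + 0.256z^2.
Stationarity requires all roots to lie outside the unit circle, i.e. |z| > 1 for every root.
Set 1 + (0.121) z + (0.256) z^2 = 0, i.e. a z^2 + b z + c = 0 with a = 0.256, b = 0.121, c = 1.
Discriminant D = b^2 - 4ac = (0.121)^2 - 4*(0.256)*1 = 0.014641 - (1.024) = -1.009359.
D < 0, so the roots are the complex-conjugate pair z = (-b +/- i sqrt(-D)) / (2a) = -0.2363 +/- 1.9622i.
For a conjugate pair |z|^2 = z * conj(z) = (product of roots) = c/a = 1/(0.256) = 3.90625, so |z| = sqrt(3.90625) = 1.9764 for both roots.
Moduli of all roots: 1.9764, 1.9764.
All moduli strictly greater than 1? Yes.
Verdict: Stationary.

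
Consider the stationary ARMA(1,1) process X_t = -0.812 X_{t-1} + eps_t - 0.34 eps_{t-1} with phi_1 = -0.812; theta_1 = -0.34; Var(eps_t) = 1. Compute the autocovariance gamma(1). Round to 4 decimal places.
\gamma(1) = -4.3153

Multiply the model equation by X_{t-k} and take expectations. With theta_0 = psi_0 = 1 and psi_j the MA(infinity) weights, this gives
  gamma(k) - sum_i phi_i gamma(k-i) = c_k,
  c_k = sigma^2 * sum_{j=k..q} theta_j psi_{j-k}   (c_k = 0 for k > q),
using gamma(-m) = gamma(m).
psi-weights needed (psi_j = theta_j + sum_i phi_i psi_{j-i}):
  psi_1 = theta_1 + phi_1 = -0.34 + (-0.812) = -1.152
Right-hand sides:
  c_0 = sigma^2 (1 + theta_1 psi_1) = 1 * (1 + (-0.34)(-1.152)) = 1 * 1.39168 = 1.39168
  c_1 = sigma^2 theta_1 = 1 * (-0.34) = -0.34
  c_2 = 0
Equations for k = 0 and k = 1 (AR order 1):
  gamma(0) = phi_1 gamma(1) + c_0
  gamma(1) = phi_1 gamma(0) + c_1
Substituting the second into the first: gamma(0) (1 - phi_1^2) = c_0 + phi_1 c_1, so
  gamma(0) = (c_0 + phi_1 c_1) / (1 - phi_1^2) = (1.39168 + (-0.812)(-0.34)) / (1 - (-0.812)^2) = 1.66776 / 0.340656 = 4.895731.
  gamma(1) = phi_1 gamma(0) + c_1 = (-0.812)(4.895731) + (-0.34) = -4.315333.
Therefore gamma(1) = -4.3153 (to 4 decimal places).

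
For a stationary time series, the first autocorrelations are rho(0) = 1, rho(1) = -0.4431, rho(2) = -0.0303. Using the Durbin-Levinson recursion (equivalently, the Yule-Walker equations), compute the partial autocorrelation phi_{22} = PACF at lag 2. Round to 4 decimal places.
\phi_{22} = -0.2820

The PACF at lag k is phi_{kk}, the last component of the solution
to the Yule-Walker system G_k phi = r_k where
  (G_k)_{ij} = rho(|i - j|), (r_k)_i = rho(i), i,j = 1..k.
Equivalently, Durbin-Levinson gives phi_{kk} iteratively:
  phi_{11} = rho(1)
  phi_{kk} = [rho(k) - sum_{j=1..k-1} phi_{k-1,j} rho(k-j)]
            / [1 - sum_{j=1..k-1} phi_{k-1,j} rho(j)],
  phi_{k,j} = phi_{k-1,j} - phi_{kk} phi_{k-1,k-j},  j = 1..k-1.
Step k = 1:
  phi_11 = rho(1) = -0.4431.
Step k = 2:
  phi_22 = [rho(2) - phi_11 rho(1)] / [1 - phi_11 rho(1)] = [-0.0303 - (-0.4431)(-0.4431)] / [1 - (-0.4431)(-0.4431)]
         = -0.22663761 / 0.80366239 = -0.282.
Therefore phi_{22} = -0.2820.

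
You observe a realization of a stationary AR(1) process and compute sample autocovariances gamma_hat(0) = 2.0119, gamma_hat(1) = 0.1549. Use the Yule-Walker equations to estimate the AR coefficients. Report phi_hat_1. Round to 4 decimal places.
\hat\phi_{1} = 0.0770

The Yule-Walker equations for an AR(p) process read, in matrix form,
  Gamma_p phi = r_p,   with   (Gamma_p)_{ij} = gamma(|i - j|),
                       (r_p)_i = gamma(i),   i,j = 1..p.
Substitute the sample gammas (Toeplitz matrix and right-hand side of size 1):
  Gamma_p = [[2.0119]]
  r_p     = [0.1549]
With p = 1 this is the single equation gamma(0) phi_1 = gamma(1):
  phi_hat_1 = gamma(1) / gamma(0) = 0.1549 / 2.0119 = 0.0770.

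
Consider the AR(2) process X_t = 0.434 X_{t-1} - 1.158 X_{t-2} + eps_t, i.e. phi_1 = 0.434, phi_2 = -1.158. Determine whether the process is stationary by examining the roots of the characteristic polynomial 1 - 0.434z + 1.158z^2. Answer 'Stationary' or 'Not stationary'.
\text{Not stationary}

The AR(p) characteristic polynomial is P(z) = 1 - 0.434z + 1.158z^2.
Stationarity requires all roots to lie outside the unit circle, i.e. |z| > 1 for every root.
Set 1 + (-0.434) z + (1.158) z^2 = 0, i.e. a z^2 + b z + c = 0 with a = 1.158, b = -0.434, c = 1.
Discriminant D = b^2 - 4ac = (-0.434)^2 - 4*(1.158)*1 = 0.188356 - (4.632) = -4.443644.
D < 0, so the roots are the complex-conjugate pair z = (-b +/- i sqrt(-D)) / (2a) = 0.1874 +/- 0.9102i.
For a conjugate pair |z|^2 = z * conj(z) = (product of roots) = c/a = 1/(1.158) = 0.863558, so |z| = sqrt(0.863558) = 0.9293 for both roots.
Moduli of all roots: 0.9293, 0.9293.
All moduli strictly greater than 1? No.
Verdict: Not stationary.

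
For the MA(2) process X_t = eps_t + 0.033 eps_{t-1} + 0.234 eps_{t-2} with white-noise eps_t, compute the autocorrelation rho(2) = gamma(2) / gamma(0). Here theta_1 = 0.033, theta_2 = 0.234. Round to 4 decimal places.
\rho(2) = 0.2216

For an MA(q) process with theta_0 = 1, the autocovariance is
  gamma(k) = sigma^2 * sum_{i=0..q-k} theta_i * theta_{i+k},
and rho(k) = gamma(k) / gamma(0). Sigma^2 cancels.
  numerator   = (1)*(0.234) = 0.234.
  denominator = (1)^2 + (0.033)^2 + (0.234)^2 = 1.055845.
  rho(2) = 0.234 / 1.055845 = 0.2216.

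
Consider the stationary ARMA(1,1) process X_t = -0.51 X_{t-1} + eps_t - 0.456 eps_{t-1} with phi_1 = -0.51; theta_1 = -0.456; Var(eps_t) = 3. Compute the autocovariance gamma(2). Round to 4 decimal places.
\gamma(2) = 2.4621

Multiply the model equation by X_{t-k} and take expectations. With theta_0 = psi_0 = 1 and psi_j the MA(infinity) weights, this gives
  gamma(k) - sum_i phi_i gamma(k-i) = c_k,
  c_k = sigma^2 * sum_{j=k..q} theta_j psi_{j-k}   (c_k = 0 for k > q),
using gamma(-m) = gamma(m).
psi-weights needed (psi_j = theta_j + sum_i phi_i psi_{j-i}):
  psi_1 = theta_1 + phi_1 = -0.456 + (-0.51) = -0.966
Right-hand sides:
  c_0 = sigma^2 (1 + theta_1 psi_1) = 3 * (1 + (-0.456)(-0.966)) = 3 * 1.440496 = 4.321488
  c_1 = sigma^2 theta_1 = 3 * (-0.456) = -1.368
  c_2 = 0
Equations for k = 0 and k = 1 (AR order 1):
  gamma(0) = phi_1 gamma(1) + c_0
  gamma(1) = phi_1 gamma(0) + c_1
Substituting the second into the first: gamma(0) (1 - phi_1^2) = c_0 + phi_1 c_1, so
  gamma(0) = (c_0 + phi_1 c_1) / (1 - phi_1^2) = (4.321488 + (-0.51)(-1.368)) / (1 - (-0.51)^2) = 5.019168 / 0.7399 = 6.783576.
  gamma(1) = phi_1 gamma(0) + c_1 = (-0.51)(6.783576) + (-1.368) = -4.827624.
For k = 2 (> q): gamma(2) = phi_1 gamma(1) = (-0.51)(-4.827624) = 2.462088.
Therefore gamma(2) = 2.4621 (to 4 decimal places).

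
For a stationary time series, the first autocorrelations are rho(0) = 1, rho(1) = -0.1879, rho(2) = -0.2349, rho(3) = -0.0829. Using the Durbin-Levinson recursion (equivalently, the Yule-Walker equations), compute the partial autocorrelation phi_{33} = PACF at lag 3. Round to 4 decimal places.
\phi_{33} = -0.2160

The PACF at lag k is phi_{kk}, the last component of the solution
to the Yule-Walker system G_k phi = r_k where
  (G_k)_{ij} = rho(|i - j|), (r_k)_i = rho(i), i,j = 1..k.
Equivalently, Durbin-Levinson gives phi_{kk} iteratively:
  phi_{11} = rho(1)
  phi_{kk} = [rho(k) - sum_{j=1..k-1} phi_{k-1,j} rho(k-j)]
            / [1 - sum_{j=1..k-1} phi_{k-1,j} rho(j)],
  phi_{k,j} = phi_{k-1,j} - phi_{kk} phi_{k-1,k-j},  j = 1..k-1.
Step k = 1:
  phi_11 = rho(1) = -0.1879.
Step k = 2:
  phi_22 = [rho(2) - phi_11 rho(1)] / [1 - phi_11 rho(1)] = [-0.2349 - (-0.1879)(-0.1879)] / [1 - (-0.1879)(-0.1879)]
         = -0.27020641 / 0.96469359 = -0.280096.
  Update: phi_21 = phi_11 - phi_22 phi_11 = -0.1879 - (-0.280096)(-0.1879) = -0.24053.
Step k = 3:
  phi_33 = [rho(3) - phi_21 rho(2) - phi_22 rho(1)] / [1 - phi_21 rho(1) - phi_22 rho(2)]
    numerator   = -0.0829 - (-0.24053)(-0.2349) - (-0.280096)(-0.1879) = -0.19203045
    denominator = 1 - (-0.24053)(-0.1879) - (-0.280096)(-0.2349) = 0.88900997
  phi_33 = -0.19203045 / 0.88900997 = -0.216.
Therefore phi_{33} = -0.2160.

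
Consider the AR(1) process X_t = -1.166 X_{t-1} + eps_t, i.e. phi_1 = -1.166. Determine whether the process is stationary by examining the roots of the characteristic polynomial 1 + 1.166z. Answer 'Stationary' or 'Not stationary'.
\text{Not stationary}

The AR(p) characteristic polynomial is P(z) = 1 + 1.166z.
Stationarity requires all roots to lie outside the unit circle, i.e. |z| > 1 for every root.
This is linear in z: 1 + (1.166) z = 0  =>  z = -1/(1.166) = -0.857633,  |z| = 0.857633.
Moduli of all roots: 0.8576.
All moduli strictly greater than 1? No.
Verdict: Not stationary.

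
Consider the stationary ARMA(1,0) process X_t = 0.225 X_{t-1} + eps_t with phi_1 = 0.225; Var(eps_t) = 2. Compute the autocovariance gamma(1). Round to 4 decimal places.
\gamma(1) = 0.4740

Multiply the model equation by X_{t-k} and take expectations. With theta_0 = psi_0 = 1 and psi_j the MA(infinity) weights, this gives
  gamma(k) - sum_i phi_i gamma(k-i) = c_k,
  c_k = sigma^2 * sum_{j=k..q} theta_j psi_{j-k}   (c_k = 0 for k > q),
using gamma(-m) = gamma(m).
Pure AR (q = 0): c_0 = sigma^2 = 2, c_k = 0 for k >= 1.
Equations for k = 0 and k = 1 (AR order 1):
  gamma(0) = phi_1 gamma(1) + c_0
  gamma(1) = phi_1 gamma(0) + c_1
Substituting the second into the first: gamma(0) (1 - phi_1^2) = c_0 + phi_1 c_1, so
  gamma(0) = c_0 / (1 - phi_1^2) = 2 / (1 - (0.225)^2) = 2 / 0.949375 = 2.106649.
  gamma(1) = phi_1 gamma(0) = (0.225)(2.106649) = 0.473996.
Therefore gamma(1) = 0.4740 (to 4 decimal places).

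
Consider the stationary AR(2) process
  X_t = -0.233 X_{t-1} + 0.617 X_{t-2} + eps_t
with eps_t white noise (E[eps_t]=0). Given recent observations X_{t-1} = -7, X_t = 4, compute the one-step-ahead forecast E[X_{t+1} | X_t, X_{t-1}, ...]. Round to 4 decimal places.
E[X_{t+1} \mid \mathcal F_t] = -5.2510

For an AR(p) model X_t = c + sum_i phi_i X_{t-i} + eps_t, the
one-step-ahead conditional mean is
  E[X_{t+1} | X_t, ...] = c + sum_i phi_i X_{t+1-i}.
Substitute known values:
  E[X_{t+1} | ...] = (-0.233) * (4) + (0.617) * (-7)
                   = -5.2510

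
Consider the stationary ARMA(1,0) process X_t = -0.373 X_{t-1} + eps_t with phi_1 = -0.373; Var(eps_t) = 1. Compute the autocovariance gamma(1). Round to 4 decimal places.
\gamma(1) = -0.4333

Multiply the model equation by X_{t-k} and take expectations. With theta_0 = psi_0 = 1 and psi_j the MA(infinity) weights, this gives
  gamma(k) - sum_i phi_i gamma(k-i) = c_k,
  c_k = sigma^2 * sum_{j=k..q} theta_j psi_{j-k}   (c_k = 0 for k > q),
using gamma(-m) = gamma(m).
Pure AR (q = 0): c_0 = sigma^2 = 1, c_k = 0 for k >= 1.
Equations for k = 0 and k = 1 (AR order 1):
  gamma(0) = phi_1 gamma(1) + c_0
  gamma(1) = phi_1 gamma(0) + c_1
Substituting the second into the first: gamma(0) (1 - phi_1^2) = c_0 + phi_1 c_1, so
  gamma(0) = c_0 / (1 - phi_1^2) = 1 / (1 - (-0.373)^2) = 1 / 0.860871 = 1.161614.
  gamma(1) = phi_1 gamma(0) = (-0.373)(1.161614) = -0.433282.
Therefore gamma(1) = -0.4333 (to 4 decimal places).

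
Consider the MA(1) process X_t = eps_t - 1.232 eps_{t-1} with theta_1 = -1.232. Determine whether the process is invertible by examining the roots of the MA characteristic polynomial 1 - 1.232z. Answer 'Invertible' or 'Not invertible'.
\text{Not invertible}

The MA(q) characteristic polynomial is P(z) = 1 - 1.232z.
Invertibility requires all roots to lie outside the unit circle, i.e. |z| > 1 for every root.
This is linear in z: 1 + (-1.232) z = 0  =>  z = -1/(-1.232) = 0.811688,  |z| = 0.811688.
Moduli of all roots: 0.8117.
All moduli strictly greater than 1? No.
Verdict: Not invertible.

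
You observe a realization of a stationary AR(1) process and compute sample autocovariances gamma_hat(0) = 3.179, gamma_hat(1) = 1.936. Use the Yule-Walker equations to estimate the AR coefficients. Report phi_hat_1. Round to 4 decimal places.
\hat\phi_{1} = 0.6090

The Yule-Walker equations for an AR(p) process read, in matrix form,
  Gamma_p phi = r_p,   with   (Gamma_p)_{ij} = gamma(|i - j|),
                       (r_p)_i = gamma(i),   i,j = 1..p.
Substitute the sample gammas (Toeplitz matrix and right-hand side of size 1):
  Gamma_p = [[3.179]]
  r_p     = [1.936]
With p = 1 this is the single equation gamma(0) phi_1 = gamma(1):
  phi_hat_1 = gamma(1) / gamma(0) = 1.936 / 3.179 = 0.6090.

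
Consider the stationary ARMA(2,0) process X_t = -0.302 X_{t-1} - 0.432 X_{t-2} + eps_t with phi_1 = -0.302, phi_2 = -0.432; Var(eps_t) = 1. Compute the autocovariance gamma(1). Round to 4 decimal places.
\gamma(1) = -0.2714

Multiply the model equation by X_{t-k} and take expectations. With theta_0 = psi_0 = 1 and psi_j the MA(infinity) weights, this gives
  gamma(k) - sum_i phi_i gamma(k-i) = c_k,
  c_k = sigma^2 * sum_{j=k..q} theta_j psi_{j-k}   (c_k = 0 for k > q),
using gamma(-m) = gamma(m).
Pure AR (q = 0): c_0 = sigma^2 = 1, c_k = 0 for k >= 1.
Equations for k = 0, 1, 2 (AR order 2, c_2 = 0):
  (E0) gamma(0) = phi_1 gamma(1) + phi_2 gamma(2) + c_0
  (E1) gamma(1) = phi_1 gamma(0) + phi_2 gamma(1) + c_1
  (E2) gamma(2) = phi_1 gamma(1) + phi_2 gamma(0)
From (E1): gamma(1) = A gamma(0) + B with
  A = phi_1 / (1 - phi_2) = -0.302 / 1.432 = -0.210894,   B = c_1 / (1 - phi_2) = 0 / 1.432 = 0.
Insert (E2) into (E0): gamma(0) (1 - phi_2^2) = phi_1 (1 + phi_2) gamma(1) + c_0.
  phi_1 (1 + phi_2) = (-0.302)(0.568) = -0.171536,   1 - phi_2^2 = 0.813376.
Replace gamma(1) by A gamma(0) + B and collect gamma(0):
  gamma(0) [0.813376 - (-0.171536)(-0.210894)] = c_0 = 1
  gamma(0) * 0.7772 = 1
  gamma(0) = 1 / 0.7772 = 1.28667.
  gamma(1) = A gamma(0) = (-0.210894)(1.28667) = -0.271351.
Therefore gamma(1) = -0.2714 (to 4 decimal places).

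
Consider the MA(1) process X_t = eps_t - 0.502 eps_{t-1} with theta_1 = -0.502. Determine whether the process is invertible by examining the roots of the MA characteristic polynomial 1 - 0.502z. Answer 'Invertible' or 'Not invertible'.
\text{Invertible}

The MA(q) characteristic polynomial is P(z) = 1 - 0.502z.
Invertibility requires all roots to lie outside the unit circle, i.e. |z| > 1 for every root.
This is linear in z: 1 + (-0.502) z = 0  =>  z = -1/(-0.502) = 1.992032,  |z| = 1.992032.
Moduli of all roots: 1.9920.
All moduli strictly greater than 1? Yes.
Verdict: Invertible.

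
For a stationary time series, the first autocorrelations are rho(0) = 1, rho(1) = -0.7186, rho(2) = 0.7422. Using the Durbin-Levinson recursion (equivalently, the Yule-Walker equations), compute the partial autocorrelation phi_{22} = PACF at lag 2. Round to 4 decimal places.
\phi_{22} = 0.4669

The PACF at lag k is phi_{kk}, the last component of the solution
to the Yule-Walker system G_k phi = r_k where
  (G_k)_{ij} = rho(|i - j|), (r_k)_i = rho(i), i,j = 1..k.
Equivalently, Durbin-Levinson gives phi_{kk} iteratively:
  phi_{11} = rho(1)
  phi_{kk} = [rho(k) - sum_{j=1..k-1} phi_{k-1,j} rho(k-j)]
            / [1 - sum_{j=1..k-1} phi_{k-1,j} rho(j)],
  phi_{k,j} = phi_{k-1,j} - phi_{kk} phi_{k-1,k-j},  j = 1..k-1.
Step k = 1:
  phi_11 = rho(1) = -0.7186.
Step k = 2:
  phi_22 = [rho(2) - phi_11 rho(1)] / [1 - phi_11 rho(1)] = [0.7422 - (-0.7186)(-0.7186)] / [1 - (-0.7186)(-0.7186)]
         = 0.22581404 / 0.48361404 = 0.4669.
Therefore phi_{22} = 0.4669.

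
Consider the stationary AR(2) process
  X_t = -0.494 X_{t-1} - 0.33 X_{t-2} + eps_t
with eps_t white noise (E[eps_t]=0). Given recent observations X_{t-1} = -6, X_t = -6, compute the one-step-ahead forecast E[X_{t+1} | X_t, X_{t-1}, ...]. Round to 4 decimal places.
E[X_{t+1} \mid \mathcal F_t] = 4.9440

For an AR(p) model X_t = c + sum_i phi_i X_{t-i} + eps_t, the
one-step-ahead conditional mean is
  E[X_{t+1} | X_t, ...] = c + sum_i phi_i X_{t+1-i}.
Substitute known values:
  E[X_{t+1} | ...] = (-0.494) * (-6) + (-0.33) * (-6)
                   = 4.9440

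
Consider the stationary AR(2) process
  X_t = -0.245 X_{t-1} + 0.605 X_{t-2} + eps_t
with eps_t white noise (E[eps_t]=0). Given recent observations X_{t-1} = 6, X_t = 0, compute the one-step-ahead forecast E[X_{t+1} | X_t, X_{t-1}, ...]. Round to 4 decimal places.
E[X_{t+1} \mid \mathcal F_t] = 3.6300

For an AR(p) model X_t = c + sum_i phi_i X_{t-i} + eps_t, the
one-step-ahead conditional mean is
  E[X_{t+1} | X_t, ...] = c + sum_i phi_i X_{t+1-i}.
Substitute known values:
  E[X_{t+1} | ...] = (-0.245) * (0) + (0.605) * (6)
                   = 3.6300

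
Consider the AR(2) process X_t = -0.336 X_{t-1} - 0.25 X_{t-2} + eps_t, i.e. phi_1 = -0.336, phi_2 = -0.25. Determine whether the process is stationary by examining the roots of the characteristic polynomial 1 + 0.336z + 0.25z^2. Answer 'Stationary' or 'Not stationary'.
\text{Stationary}

The AR(p) characteristic polynomial is P(z) = 1 + 0.336z + 0.25z^2.
Stationarity requires all roots to lie outside the unit circle, i.e. |z| > 1 for every root.
Set 1 + (0.336) z + (0.25) z^2 = 0, i.e. a z^2 + b z + c = 0 with a = 0.25, b = 0.336, c = 1.
Discriminant D = b^2 - 4ac = (0.336)^2 - 4*(0.25)*1 = 0.112896 - (1) = -0.887104.
D < 0, so the roots are the complex-conjugate pair z = (-b +/- i sqrt(-D)) / (2a) = -0.672 +/- 1.8837i.
For a conjugate pair |z|^2 = z * conj(z) = (product of roots) = c/a = 1/(0.25) = 4, so |z| = sqrt(4) = 2 for both roots.
Moduli of all roots: 2.0000, 2.0000.
All moduli strictly greater than 1? Yes.
Verdict: Stationary.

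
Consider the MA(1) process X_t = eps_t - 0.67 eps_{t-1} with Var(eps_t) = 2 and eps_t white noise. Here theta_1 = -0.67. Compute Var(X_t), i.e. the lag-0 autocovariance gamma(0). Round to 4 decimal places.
\gamma(0) = 2.8978

For an MA(q) process X_t = eps_t + sum_i theta_i eps_{t-i} with
Var(eps_t) = sigma^2, the variance is
  gamma(0) = sigma^2 * (1 + sum_i theta_i^2).
  sum_i theta_i^2 = (-0.67)^2 = 0.4489.
  gamma(0) = 2 * (1 + 0.4489) = 2 * 1.4489 = 2.8978.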